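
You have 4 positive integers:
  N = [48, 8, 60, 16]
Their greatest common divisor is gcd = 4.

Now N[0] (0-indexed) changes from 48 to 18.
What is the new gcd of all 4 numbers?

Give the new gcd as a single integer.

Answer: 2

Derivation:
Numbers: [48, 8, 60, 16], gcd = 4
Change: index 0, 48 -> 18
gcd of the OTHER numbers (without index 0): gcd([8, 60, 16]) = 4
New gcd = gcd(g_others, new_val) = gcd(4, 18) = 2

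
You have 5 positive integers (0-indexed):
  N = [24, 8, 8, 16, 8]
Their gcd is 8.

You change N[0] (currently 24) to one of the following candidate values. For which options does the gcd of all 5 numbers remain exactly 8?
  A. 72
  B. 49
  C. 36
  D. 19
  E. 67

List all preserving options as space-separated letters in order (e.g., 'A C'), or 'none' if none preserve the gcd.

Old gcd = 8; gcd of others (without N[0]) = 8
New gcd for candidate v: gcd(8, v). Preserves old gcd iff gcd(8, v) = 8.
  Option A: v=72, gcd(8,72)=8 -> preserves
  Option B: v=49, gcd(8,49)=1 -> changes
  Option C: v=36, gcd(8,36)=4 -> changes
  Option D: v=19, gcd(8,19)=1 -> changes
  Option E: v=67, gcd(8,67)=1 -> changes

Answer: A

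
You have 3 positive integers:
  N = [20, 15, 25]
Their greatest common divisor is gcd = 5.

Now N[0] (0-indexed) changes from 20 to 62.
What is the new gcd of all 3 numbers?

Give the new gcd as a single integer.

Answer: 1

Derivation:
Numbers: [20, 15, 25], gcd = 5
Change: index 0, 20 -> 62
gcd of the OTHER numbers (without index 0): gcd([15, 25]) = 5
New gcd = gcd(g_others, new_val) = gcd(5, 62) = 1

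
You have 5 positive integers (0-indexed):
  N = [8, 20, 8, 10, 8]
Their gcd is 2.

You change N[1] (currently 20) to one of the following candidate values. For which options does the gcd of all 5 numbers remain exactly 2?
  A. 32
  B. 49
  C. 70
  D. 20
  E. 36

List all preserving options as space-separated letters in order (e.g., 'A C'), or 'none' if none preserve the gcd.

Answer: A C D E

Derivation:
Old gcd = 2; gcd of others (without N[1]) = 2
New gcd for candidate v: gcd(2, v). Preserves old gcd iff gcd(2, v) = 2.
  Option A: v=32, gcd(2,32)=2 -> preserves
  Option B: v=49, gcd(2,49)=1 -> changes
  Option C: v=70, gcd(2,70)=2 -> preserves
  Option D: v=20, gcd(2,20)=2 -> preserves
  Option E: v=36, gcd(2,36)=2 -> preserves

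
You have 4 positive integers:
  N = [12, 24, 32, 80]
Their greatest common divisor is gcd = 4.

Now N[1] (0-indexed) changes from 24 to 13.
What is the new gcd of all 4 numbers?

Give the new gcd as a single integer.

Answer: 1

Derivation:
Numbers: [12, 24, 32, 80], gcd = 4
Change: index 1, 24 -> 13
gcd of the OTHER numbers (without index 1): gcd([12, 32, 80]) = 4
New gcd = gcd(g_others, new_val) = gcd(4, 13) = 1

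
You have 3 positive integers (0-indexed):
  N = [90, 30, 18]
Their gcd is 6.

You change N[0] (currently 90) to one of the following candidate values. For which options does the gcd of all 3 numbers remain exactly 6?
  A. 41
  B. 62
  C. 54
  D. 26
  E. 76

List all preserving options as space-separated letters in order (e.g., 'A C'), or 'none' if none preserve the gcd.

Answer: C

Derivation:
Old gcd = 6; gcd of others (without N[0]) = 6
New gcd for candidate v: gcd(6, v). Preserves old gcd iff gcd(6, v) = 6.
  Option A: v=41, gcd(6,41)=1 -> changes
  Option B: v=62, gcd(6,62)=2 -> changes
  Option C: v=54, gcd(6,54)=6 -> preserves
  Option D: v=26, gcd(6,26)=2 -> changes
  Option E: v=76, gcd(6,76)=2 -> changes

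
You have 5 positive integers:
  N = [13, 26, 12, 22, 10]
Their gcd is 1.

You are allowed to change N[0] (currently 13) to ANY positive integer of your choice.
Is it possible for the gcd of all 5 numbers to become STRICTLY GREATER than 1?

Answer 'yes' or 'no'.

Answer: yes

Derivation:
Current gcd = 1
gcd of all OTHER numbers (without N[0]=13): gcd([26, 12, 22, 10]) = 2
The new gcd after any change is gcd(2, new_value).
This can be at most 2.
Since 2 > old gcd 1, the gcd CAN increase (e.g., set N[0] = 2).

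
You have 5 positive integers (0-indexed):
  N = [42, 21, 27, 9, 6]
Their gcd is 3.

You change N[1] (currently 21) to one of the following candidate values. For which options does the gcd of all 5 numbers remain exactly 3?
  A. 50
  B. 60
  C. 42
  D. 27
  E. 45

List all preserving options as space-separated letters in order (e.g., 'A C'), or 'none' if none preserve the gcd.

Answer: B C D E

Derivation:
Old gcd = 3; gcd of others (without N[1]) = 3
New gcd for candidate v: gcd(3, v). Preserves old gcd iff gcd(3, v) = 3.
  Option A: v=50, gcd(3,50)=1 -> changes
  Option B: v=60, gcd(3,60)=3 -> preserves
  Option C: v=42, gcd(3,42)=3 -> preserves
  Option D: v=27, gcd(3,27)=3 -> preserves
  Option E: v=45, gcd(3,45)=3 -> preserves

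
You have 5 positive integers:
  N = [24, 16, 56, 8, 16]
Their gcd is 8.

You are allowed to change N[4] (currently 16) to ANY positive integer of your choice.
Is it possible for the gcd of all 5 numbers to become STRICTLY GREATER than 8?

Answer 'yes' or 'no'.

Answer: no

Derivation:
Current gcd = 8
gcd of all OTHER numbers (without N[4]=16): gcd([24, 16, 56, 8]) = 8
The new gcd after any change is gcd(8, new_value).
This can be at most 8.
Since 8 = old gcd 8, the gcd can only stay the same or decrease.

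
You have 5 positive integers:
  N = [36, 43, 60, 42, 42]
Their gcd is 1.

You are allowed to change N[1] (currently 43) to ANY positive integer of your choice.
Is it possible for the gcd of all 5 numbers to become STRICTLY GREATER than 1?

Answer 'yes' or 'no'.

Current gcd = 1
gcd of all OTHER numbers (without N[1]=43): gcd([36, 60, 42, 42]) = 6
The new gcd after any change is gcd(6, new_value).
This can be at most 6.
Since 6 > old gcd 1, the gcd CAN increase (e.g., set N[1] = 6).

Answer: yes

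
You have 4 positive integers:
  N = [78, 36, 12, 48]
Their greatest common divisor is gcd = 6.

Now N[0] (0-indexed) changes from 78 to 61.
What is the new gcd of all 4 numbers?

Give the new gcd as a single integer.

Answer: 1

Derivation:
Numbers: [78, 36, 12, 48], gcd = 6
Change: index 0, 78 -> 61
gcd of the OTHER numbers (without index 0): gcd([36, 12, 48]) = 12
New gcd = gcd(g_others, new_val) = gcd(12, 61) = 1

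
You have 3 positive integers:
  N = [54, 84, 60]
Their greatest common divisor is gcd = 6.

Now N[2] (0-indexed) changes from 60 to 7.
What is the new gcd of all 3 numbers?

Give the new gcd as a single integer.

Numbers: [54, 84, 60], gcd = 6
Change: index 2, 60 -> 7
gcd of the OTHER numbers (without index 2): gcd([54, 84]) = 6
New gcd = gcd(g_others, new_val) = gcd(6, 7) = 1

Answer: 1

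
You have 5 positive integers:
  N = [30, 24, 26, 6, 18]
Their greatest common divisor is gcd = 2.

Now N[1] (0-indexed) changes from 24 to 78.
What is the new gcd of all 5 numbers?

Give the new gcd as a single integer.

Answer: 2

Derivation:
Numbers: [30, 24, 26, 6, 18], gcd = 2
Change: index 1, 24 -> 78
gcd of the OTHER numbers (without index 1): gcd([30, 26, 6, 18]) = 2
New gcd = gcd(g_others, new_val) = gcd(2, 78) = 2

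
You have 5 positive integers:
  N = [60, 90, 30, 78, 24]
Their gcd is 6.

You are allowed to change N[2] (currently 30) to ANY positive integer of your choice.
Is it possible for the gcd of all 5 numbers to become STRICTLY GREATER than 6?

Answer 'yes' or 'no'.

Answer: no

Derivation:
Current gcd = 6
gcd of all OTHER numbers (without N[2]=30): gcd([60, 90, 78, 24]) = 6
The new gcd after any change is gcd(6, new_value).
This can be at most 6.
Since 6 = old gcd 6, the gcd can only stay the same or decrease.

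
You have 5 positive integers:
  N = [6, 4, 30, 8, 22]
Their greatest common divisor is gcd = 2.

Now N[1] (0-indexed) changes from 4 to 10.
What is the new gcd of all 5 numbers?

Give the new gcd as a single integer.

Numbers: [6, 4, 30, 8, 22], gcd = 2
Change: index 1, 4 -> 10
gcd of the OTHER numbers (without index 1): gcd([6, 30, 8, 22]) = 2
New gcd = gcd(g_others, new_val) = gcd(2, 10) = 2

Answer: 2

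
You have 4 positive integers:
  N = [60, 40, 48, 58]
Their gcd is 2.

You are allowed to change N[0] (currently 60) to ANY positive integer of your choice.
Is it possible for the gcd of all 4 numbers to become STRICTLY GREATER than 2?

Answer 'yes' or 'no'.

Current gcd = 2
gcd of all OTHER numbers (without N[0]=60): gcd([40, 48, 58]) = 2
The new gcd after any change is gcd(2, new_value).
This can be at most 2.
Since 2 = old gcd 2, the gcd can only stay the same or decrease.

Answer: no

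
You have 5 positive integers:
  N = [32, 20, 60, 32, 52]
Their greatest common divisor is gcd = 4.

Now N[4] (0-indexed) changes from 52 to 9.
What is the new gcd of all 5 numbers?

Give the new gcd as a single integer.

Numbers: [32, 20, 60, 32, 52], gcd = 4
Change: index 4, 52 -> 9
gcd of the OTHER numbers (without index 4): gcd([32, 20, 60, 32]) = 4
New gcd = gcd(g_others, new_val) = gcd(4, 9) = 1

Answer: 1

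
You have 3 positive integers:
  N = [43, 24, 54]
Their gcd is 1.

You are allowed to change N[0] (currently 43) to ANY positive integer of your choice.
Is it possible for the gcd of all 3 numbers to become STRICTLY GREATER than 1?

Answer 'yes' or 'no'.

Answer: yes

Derivation:
Current gcd = 1
gcd of all OTHER numbers (without N[0]=43): gcd([24, 54]) = 6
The new gcd after any change is gcd(6, new_value).
This can be at most 6.
Since 6 > old gcd 1, the gcd CAN increase (e.g., set N[0] = 6).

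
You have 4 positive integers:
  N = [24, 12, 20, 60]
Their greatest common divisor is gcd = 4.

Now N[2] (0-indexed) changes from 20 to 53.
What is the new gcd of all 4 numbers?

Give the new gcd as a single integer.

Numbers: [24, 12, 20, 60], gcd = 4
Change: index 2, 20 -> 53
gcd of the OTHER numbers (without index 2): gcd([24, 12, 60]) = 12
New gcd = gcd(g_others, new_val) = gcd(12, 53) = 1

Answer: 1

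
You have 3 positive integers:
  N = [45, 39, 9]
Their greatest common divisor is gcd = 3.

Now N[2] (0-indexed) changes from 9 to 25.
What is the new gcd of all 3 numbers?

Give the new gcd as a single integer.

Answer: 1

Derivation:
Numbers: [45, 39, 9], gcd = 3
Change: index 2, 9 -> 25
gcd of the OTHER numbers (without index 2): gcd([45, 39]) = 3
New gcd = gcd(g_others, new_val) = gcd(3, 25) = 1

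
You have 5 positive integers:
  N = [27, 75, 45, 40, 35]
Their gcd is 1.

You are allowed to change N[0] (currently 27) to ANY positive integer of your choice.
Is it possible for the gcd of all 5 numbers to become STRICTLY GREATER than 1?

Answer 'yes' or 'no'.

Current gcd = 1
gcd of all OTHER numbers (without N[0]=27): gcd([75, 45, 40, 35]) = 5
The new gcd after any change is gcd(5, new_value).
This can be at most 5.
Since 5 > old gcd 1, the gcd CAN increase (e.g., set N[0] = 5).

Answer: yes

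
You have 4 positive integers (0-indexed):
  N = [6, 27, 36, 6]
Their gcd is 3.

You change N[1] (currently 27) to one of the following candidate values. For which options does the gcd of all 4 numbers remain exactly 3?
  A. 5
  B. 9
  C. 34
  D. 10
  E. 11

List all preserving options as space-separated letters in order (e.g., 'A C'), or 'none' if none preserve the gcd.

Old gcd = 3; gcd of others (without N[1]) = 6
New gcd for candidate v: gcd(6, v). Preserves old gcd iff gcd(6, v) = 3.
  Option A: v=5, gcd(6,5)=1 -> changes
  Option B: v=9, gcd(6,9)=3 -> preserves
  Option C: v=34, gcd(6,34)=2 -> changes
  Option D: v=10, gcd(6,10)=2 -> changes
  Option E: v=11, gcd(6,11)=1 -> changes

Answer: B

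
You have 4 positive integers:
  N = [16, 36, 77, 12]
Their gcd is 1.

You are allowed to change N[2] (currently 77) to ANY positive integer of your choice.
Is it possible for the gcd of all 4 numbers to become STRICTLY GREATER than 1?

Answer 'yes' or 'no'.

Answer: yes

Derivation:
Current gcd = 1
gcd of all OTHER numbers (without N[2]=77): gcd([16, 36, 12]) = 4
The new gcd after any change is gcd(4, new_value).
This can be at most 4.
Since 4 > old gcd 1, the gcd CAN increase (e.g., set N[2] = 4).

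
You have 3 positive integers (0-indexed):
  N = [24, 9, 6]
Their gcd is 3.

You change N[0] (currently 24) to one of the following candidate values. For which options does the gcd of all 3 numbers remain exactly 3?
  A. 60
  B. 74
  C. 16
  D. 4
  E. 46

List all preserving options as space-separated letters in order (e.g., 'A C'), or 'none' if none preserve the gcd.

Old gcd = 3; gcd of others (without N[0]) = 3
New gcd for candidate v: gcd(3, v). Preserves old gcd iff gcd(3, v) = 3.
  Option A: v=60, gcd(3,60)=3 -> preserves
  Option B: v=74, gcd(3,74)=1 -> changes
  Option C: v=16, gcd(3,16)=1 -> changes
  Option D: v=4, gcd(3,4)=1 -> changes
  Option E: v=46, gcd(3,46)=1 -> changes

Answer: A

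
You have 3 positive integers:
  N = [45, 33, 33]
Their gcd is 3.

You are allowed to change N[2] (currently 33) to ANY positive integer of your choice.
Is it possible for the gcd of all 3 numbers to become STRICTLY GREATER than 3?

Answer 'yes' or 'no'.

Answer: no

Derivation:
Current gcd = 3
gcd of all OTHER numbers (without N[2]=33): gcd([45, 33]) = 3
The new gcd after any change is gcd(3, new_value).
This can be at most 3.
Since 3 = old gcd 3, the gcd can only stay the same or decrease.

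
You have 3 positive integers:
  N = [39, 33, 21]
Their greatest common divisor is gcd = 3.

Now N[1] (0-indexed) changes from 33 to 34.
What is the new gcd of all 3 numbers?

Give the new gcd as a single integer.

Numbers: [39, 33, 21], gcd = 3
Change: index 1, 33 -> 34
gcd of the OTHER numbers (without index 1): gcd([39, 21]) = 3
New gcd = gcd(g_others, new_val) = gcd(3, 34) = 1

Answer: 1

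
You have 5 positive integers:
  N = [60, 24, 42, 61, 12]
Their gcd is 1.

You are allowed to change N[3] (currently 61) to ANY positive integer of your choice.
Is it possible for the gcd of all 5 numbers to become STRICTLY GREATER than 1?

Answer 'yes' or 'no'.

Answer: yes

Derivation:
Current gcd = 1
gcd of all OTHER numbers (without N[3]=61): gcd([60, 24, 42, 12]) = 6
The new gcd after any change is gcd(6, new_value).
This can be at most 6.
Since 6 > old gcd 1, the gcd CAN increase (e.g., set N[3] = 6).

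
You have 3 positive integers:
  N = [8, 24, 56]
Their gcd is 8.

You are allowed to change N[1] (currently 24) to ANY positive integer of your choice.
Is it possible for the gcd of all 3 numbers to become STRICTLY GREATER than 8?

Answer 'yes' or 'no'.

Current gcd = 8
gcd of all OTHER numbers (without N[1]=24): gcd([8, 56]) = 8
The new gcd after any change is gcd(8, new_value).
This can be at most 8.
Since 8 = old gcd 8, the gcd can only stay the same or decrease.

Answer: no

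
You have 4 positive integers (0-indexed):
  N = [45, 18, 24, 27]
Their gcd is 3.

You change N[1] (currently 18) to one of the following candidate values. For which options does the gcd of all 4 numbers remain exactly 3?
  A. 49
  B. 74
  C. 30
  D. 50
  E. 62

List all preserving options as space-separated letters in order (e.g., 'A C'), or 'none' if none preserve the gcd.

Old gcd = 3; gcd of others (without N[1]) = 3
New gcd for candidate v: gcd(3, v). Preserves old gcd iff gcd(3, v) = 3.
  Option A: v=49, gcd(3,49)=1 -> changes
  Option B: v=74, gcd(3,74)=1 -> changes
  Option C: v=30, gcd(3,30)=3 -> preserves
  Option D: v=50, gcd(3,50)=1 -> changes
  Option E: v=62, gcd(3,62)=1 -> changes

Answer: C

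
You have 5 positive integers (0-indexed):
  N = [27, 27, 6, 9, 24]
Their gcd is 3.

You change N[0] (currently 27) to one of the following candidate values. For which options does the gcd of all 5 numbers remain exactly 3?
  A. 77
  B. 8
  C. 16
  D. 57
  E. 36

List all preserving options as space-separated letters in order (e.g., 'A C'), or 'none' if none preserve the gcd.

Answer: D E

Derivation:
Old gcd = 3; gcd of others (without N[0]) = 3
New gcd for candidate v: gcd(3, v). Preserves old gcd iff gcd(3, v) = 3.
  Option A: v=77, gcd(3,77)=1 -> changes
  Option B: v=8, gcd(3,8)=1 -> changes
  Option C: v=16, gcd(3,16)=1 -> changes
  Option D: v=57, gcd(3,57)=3 -> preserves
  Option E: v=36, gcd(3,36)=3 -> preserves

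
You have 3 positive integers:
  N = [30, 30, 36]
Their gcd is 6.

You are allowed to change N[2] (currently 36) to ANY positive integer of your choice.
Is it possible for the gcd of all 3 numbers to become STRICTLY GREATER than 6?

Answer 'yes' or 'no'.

Answer: yes

Derivation:
Current gcd = 6
gcd of all OTHER numbers (without N[2]=36): gcd([30, 30]) = 30
The new gcd after any change is gcd(30, new_value).
This can be at most 30.
Since 30 > old gcd 6, the gcd CAN increase (e.g., set N[2] = 30).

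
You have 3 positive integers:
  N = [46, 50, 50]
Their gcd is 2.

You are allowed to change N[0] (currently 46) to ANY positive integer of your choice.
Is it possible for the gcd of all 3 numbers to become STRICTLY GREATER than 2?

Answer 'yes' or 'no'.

Current gcd = 2
gcd of all OTHER numbers (without N[0]=46): gcd([50, 50]) = 50
The new gcd after any change is gcd(50, new_value).
This can be at most 50.
Since 50 > old gcd 2, the gcd CAN increase (e.g., set N[0] = 50).

Answer: yes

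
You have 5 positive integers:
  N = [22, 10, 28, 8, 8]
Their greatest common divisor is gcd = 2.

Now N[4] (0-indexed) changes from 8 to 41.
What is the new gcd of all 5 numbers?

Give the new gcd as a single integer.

Answer: 1

Derivation:
Numbers: [22, 10, 28, 8, 8], gcd = 2
Change: index 4, 8 -> 41
gcd of the OTHER numbers (without index 4): gcd([22, 10, 28, 8]) = 2
New gcd = gcd(g_others, new_val) = gcd(2, 41) = 1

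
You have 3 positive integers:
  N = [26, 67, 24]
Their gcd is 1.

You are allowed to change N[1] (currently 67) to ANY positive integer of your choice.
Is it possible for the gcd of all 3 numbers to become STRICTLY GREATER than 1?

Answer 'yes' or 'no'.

Current gcd = 1
gcd of all OTHER numbers (without N[1]=67): gcd([26, 24]) = 2
The new gcd after any change is gcd(2, new_value).
This can be at most 2.
Since 2 > old gcd 1, the gcd CAN increase (e.g., set N[1] = 2).

Answer: yes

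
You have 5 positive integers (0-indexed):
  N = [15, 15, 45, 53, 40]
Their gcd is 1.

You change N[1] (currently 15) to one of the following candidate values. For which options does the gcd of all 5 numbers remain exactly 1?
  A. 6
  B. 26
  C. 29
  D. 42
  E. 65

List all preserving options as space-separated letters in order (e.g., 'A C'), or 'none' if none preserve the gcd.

Answer: A B C D E

Derivation:
Old gcd = 1; gcd of others (without N[1]) = 1
New gcd for candidate v: gcd(1, v). Preserves old gcd iff gcd(1, v) = 1.
  Option A: v=6, gcd(1,6)=1 -> preserves
  Option B: v=26, gcd(1,26)=1 -> preserves
  Option C: v=29, gcd(1,29)=1 -> preserves
  Option D: v=42, gcd(1,42)=1 -> preserves
  Option E: v=65, gcd(1,65)=1 -> preserves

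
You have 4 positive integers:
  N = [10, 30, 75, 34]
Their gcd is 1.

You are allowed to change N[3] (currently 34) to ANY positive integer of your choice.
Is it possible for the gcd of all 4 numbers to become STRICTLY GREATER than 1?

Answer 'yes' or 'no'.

Answer: yes

Derivation:
Current gcd = 1
gcd of all OTHER numbers (without N[3]=34): gcd([10, 30, 75]) = 5
The new gcd after any change is gcd(5, new_value).
This can be at most 5.
Since 5 > old gcd 1, the gcd CAN increase (e.g., set N[3] = 5).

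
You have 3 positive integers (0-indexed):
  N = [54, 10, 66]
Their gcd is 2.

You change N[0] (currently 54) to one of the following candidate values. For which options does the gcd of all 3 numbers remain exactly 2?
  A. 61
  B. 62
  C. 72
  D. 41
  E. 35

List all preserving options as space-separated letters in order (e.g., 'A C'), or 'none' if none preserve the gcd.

Answer: B C

Derivation:
Old gcd = 2; gcd of others (without N[0]) = 2
New gcd for candidate v: gcd(2, v). Preserves old gcd iff gcd(2, v) = 2.
  Option A: v=61, gcd(2,61)=1 -> changes
  Option B: v=62, gcd(2,62)=2 -> preserves
  Option C: v=72, gcd(2,72)=2 -> preserves
  Option D: v=41, gcd(2,41)=1 -> changes
  Option E: v=35, gcd(2,35)=1 -> changes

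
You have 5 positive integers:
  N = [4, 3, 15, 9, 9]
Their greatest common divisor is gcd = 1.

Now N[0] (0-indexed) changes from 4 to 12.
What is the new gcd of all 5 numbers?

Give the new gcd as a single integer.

Answer: 3

Derivation:
Numbers: [4, 3, 15, 9, 9], gcd = 1
Change: index 0, 4 -> 12
gcd of the OTHER numbers (without index 0): gcd([3, 15, 9, 9]) = 3
New gcd = gcd(g_others, new_val) = gcd(3, 12) = 3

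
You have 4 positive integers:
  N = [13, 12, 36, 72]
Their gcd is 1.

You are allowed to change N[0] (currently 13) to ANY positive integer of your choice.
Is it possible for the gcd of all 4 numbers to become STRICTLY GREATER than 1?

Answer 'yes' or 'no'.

Answer: yes

Derivation:
Current gcd = 1
gcd of all OTHER numbers (without N[0]=13): gcd([12, 36, 72]) = 12
The new gcd after any change is gcd(12, new_value).
This can be at most 12.
Since 12 > old gcd 1, the gcd CAN increase (e.g., set N[0] = 12).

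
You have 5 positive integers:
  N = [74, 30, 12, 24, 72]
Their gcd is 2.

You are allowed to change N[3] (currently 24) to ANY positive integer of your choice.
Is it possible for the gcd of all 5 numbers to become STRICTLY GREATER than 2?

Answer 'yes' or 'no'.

Current gcd = 2
gcd of all OTHER numbers (without N[3]=24): gcd([74, 30, 12, 72]) = 2
The new gcd after any change is gcd(2, new_value).
This can be at most 2.
Since 2 = old gcd 2, the gcd can only stay the same or decrease.

Answer: no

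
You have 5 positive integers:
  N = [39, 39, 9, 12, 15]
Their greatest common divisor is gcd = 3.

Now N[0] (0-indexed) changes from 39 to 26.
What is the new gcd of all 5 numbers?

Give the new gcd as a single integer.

Numbers: [39, 39, 9, 12, 15], gcd = 3
Change: index 0, 39 -> 26
gcd of the OTHER numbers (without index 0): gcd([39, 9, 12, 15]) = 3
New gcd = gcd(g_others, new_val) = gcd(3, 26) = 1

Answer: 1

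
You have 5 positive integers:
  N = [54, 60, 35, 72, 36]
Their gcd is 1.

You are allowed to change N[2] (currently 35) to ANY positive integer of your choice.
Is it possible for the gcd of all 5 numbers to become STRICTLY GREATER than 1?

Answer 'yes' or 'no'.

Answer: yes

Derivation:
Current gcd = 1
gcd of all OTHER numbers (without N[2]=35): gcd([54, 60, 72, 36]) = 6
The new gcd after any change is gcd(6, new_value).
This can be at most 6.
Since 6 > old gcd 1, the gcd CAN increase (e.g., set N[2] = 6).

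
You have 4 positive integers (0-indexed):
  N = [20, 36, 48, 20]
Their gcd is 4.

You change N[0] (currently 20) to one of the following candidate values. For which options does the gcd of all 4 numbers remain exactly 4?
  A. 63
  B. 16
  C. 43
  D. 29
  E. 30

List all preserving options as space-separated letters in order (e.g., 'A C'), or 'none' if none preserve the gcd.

Old gcd = 4; gcd of others (without N[0]) = 4
New gcd for candidate v: gcd(4, v). Preserves old gcd iff gcd(4, v) = 4.
  Option A: v=63, gcd(4,63)=1 -> changes
  Option B: v=16, gcd(4,16)=4 -> preserves
  Option C: v=43, gcd(4,43)=1 -> changes
  Option D: v=29, gcd(4,29)=1 -> changes
  Option E: v=30, gcd(4,30)=2 -> changes

Answer: B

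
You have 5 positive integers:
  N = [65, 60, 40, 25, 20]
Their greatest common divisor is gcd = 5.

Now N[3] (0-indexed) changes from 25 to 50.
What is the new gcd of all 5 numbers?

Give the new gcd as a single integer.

Answer: 5

Derivation:
Numbers: [65, 60, 40, 25, 20], gcd = 5
Change: index 3, 25 -> 50
gcd of the OTHER numbers (without index 3): gcd([65, 60, 40, 20]) = 5
New gcd = gcd(g_others, new_val) = gcd(5, 50) = 5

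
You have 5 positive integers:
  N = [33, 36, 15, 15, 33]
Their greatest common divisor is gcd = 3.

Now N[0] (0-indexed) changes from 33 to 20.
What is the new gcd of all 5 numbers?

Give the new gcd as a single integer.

Answer: 1

Derivation:
Numbers: [33, 36, 15, 15, 33], gcd = 3
Change: index 0, 33 -> 20
gcd of the OTHER numbers (without index 0): gcd([36, 15, 15, 33]) = 3
New gcd = gcd(g_others, new_val) = gcd(3, 20) = 1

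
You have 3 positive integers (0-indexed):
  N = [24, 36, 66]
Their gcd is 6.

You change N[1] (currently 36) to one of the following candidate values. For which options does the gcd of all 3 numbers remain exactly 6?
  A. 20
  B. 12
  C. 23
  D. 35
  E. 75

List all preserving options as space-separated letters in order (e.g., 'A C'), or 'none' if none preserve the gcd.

Answer: B

Derivation:
Old gcd = 6; gcd of others (without N[1]) = 6
New gcd for candidate v: gcd(6, v). Preserves old gcd iff gcd(6, v) = 6.
  Option A: v=20, gcd(6,20)=2 -> changes
  Option B: v=12, gcd(6,12)=6 -> preserves
  Option C: v=23, gcd(6,23)=1 -> changes
  Option D: v=35, gcd(6,35)=1 -> changes
  Option E: v=75, gcd(6,75)=3 -> changes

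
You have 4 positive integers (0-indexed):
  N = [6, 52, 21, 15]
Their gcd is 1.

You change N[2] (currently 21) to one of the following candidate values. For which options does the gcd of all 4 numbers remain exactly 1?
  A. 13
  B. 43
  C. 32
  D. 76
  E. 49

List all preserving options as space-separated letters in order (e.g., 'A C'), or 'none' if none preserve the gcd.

Answer: A B C D E

Derivation:
Old gcd = 1; gcd of others (without N[2]) = 1
New gcd for candidate v: gcd(1, v). Preserves old gcd iff gcd(1, v) = 1.
  Option A: v=13, gcd(1,13)=1 -> preserves
  Option B: v=43, gcd(1,43)=1 -> preserves
  Option C: v=32, gcd(1,32)=1 -> preserves
  Option D: v=76, gcd(1,76)=1 -> preserves
  Option E: v=49, gcd(1,49)=1 -> preserves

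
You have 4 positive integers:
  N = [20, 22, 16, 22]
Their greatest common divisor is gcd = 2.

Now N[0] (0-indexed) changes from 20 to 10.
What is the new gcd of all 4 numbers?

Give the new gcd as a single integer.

Numbers: [20, 22, 16, 22], gcd = 2
Change: index 0, 20 -> 10
gcd of the OTHER numbers (without index 0): gcd([22, 16, 22]) = 2
New gcd = gcd(g_others, new_val) = gcd(2, 10) = 2

Answer: 2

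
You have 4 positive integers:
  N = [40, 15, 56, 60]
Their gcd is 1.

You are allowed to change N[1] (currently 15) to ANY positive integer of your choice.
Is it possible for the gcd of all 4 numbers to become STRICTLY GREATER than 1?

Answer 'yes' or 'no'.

Current gcd = 1
gcd of all OTHER numbers (without N[1]=15): gcd([40, 56, 60]) = 4
The new gcd after any change is gcd(4, new_value).
This can be at most 4.
Since 4 > old gcd 1, the gcd CAN increase (e.g., set N[1] = 4).

Answer: yes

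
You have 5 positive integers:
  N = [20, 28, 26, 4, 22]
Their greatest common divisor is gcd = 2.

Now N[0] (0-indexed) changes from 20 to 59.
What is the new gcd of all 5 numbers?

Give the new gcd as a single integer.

Numbers: [20, 28, 26, 4, 22], gcd = 2
Change: index 0, 20 -> 59
gcd of the OTHER numbers (without index 0): gcd([28, 26, 4, 22]) = 2
New gcd = gcd(g_others, new_val) = gcd(2, 59) = 1

Answer: 1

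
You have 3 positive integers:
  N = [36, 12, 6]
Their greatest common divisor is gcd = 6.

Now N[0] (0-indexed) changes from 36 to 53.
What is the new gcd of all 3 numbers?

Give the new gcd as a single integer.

Numbers: [36, 12, 6], gcd = 6
Change: index 0, 36 -> 53
gcd of the OTHER numbers (without index 0): gcd([12, 6]) = 6
New gcd = gcd(g_others, new_val) = gcd(6, 53) = 1

Answer: 1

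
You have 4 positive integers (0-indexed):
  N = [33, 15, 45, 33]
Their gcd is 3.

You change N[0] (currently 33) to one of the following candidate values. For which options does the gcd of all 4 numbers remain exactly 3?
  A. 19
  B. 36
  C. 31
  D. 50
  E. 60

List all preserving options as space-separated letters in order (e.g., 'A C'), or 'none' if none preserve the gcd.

Answer: B E

Derivation:
Old gcd = 3; gcd of others (without N[0]) = 3
New gcd for candidate v: gcd(3, v). Preserves old gcd iff gcd(3, v) = 3.
  Option A: v=19, gcd(3,19)=1 -> changes
  Option B: v=36, gcd(3,36)=3 -> preserves
  Option C: v=31, gcd(3,31)=1 -> changes
  Option D: v=50, gcd(3,50)=1 -> changes
  Option E: v=60, gcd(3,60)=3 -> preserves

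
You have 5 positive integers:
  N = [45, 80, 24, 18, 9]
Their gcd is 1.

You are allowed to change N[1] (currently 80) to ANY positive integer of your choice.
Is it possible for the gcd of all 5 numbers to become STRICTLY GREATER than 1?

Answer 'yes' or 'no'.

Current gcd = 1
gcd of all OTHER numbers (without N[1]=80): gcd([45, 24, 18, 9]) = 3
The new gcd after any change is gcd(3, new_value).
This can be at most 3.
Since 3 > old gcd 1, the gcd CAN increase (e.g., set N[1] = 3).

Answer: yes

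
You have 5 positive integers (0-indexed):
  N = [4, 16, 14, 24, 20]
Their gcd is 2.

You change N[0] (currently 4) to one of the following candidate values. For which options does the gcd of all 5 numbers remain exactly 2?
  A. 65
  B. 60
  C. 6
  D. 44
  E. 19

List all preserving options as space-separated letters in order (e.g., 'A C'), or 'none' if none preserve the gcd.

Answer: B C D

Derivation:
Old gcd = 2; gcd of others (without N[0]) = 2
New gcd for candidate v: gcd(2, v). Preserves old gcd iff gcd(2, v) = 2.
  Option A: v=65, gcd(2,65)=1 -> changes
  Option B: v=60, gcd(2,60)=2 -> preserves
  Option C: v=6, gcd(2,6)=2 -> preserves
  Option D: v=44, gcd(2,44)=2 -> preserves
  Option E: v=19, gcd(2,19)=1 -> changes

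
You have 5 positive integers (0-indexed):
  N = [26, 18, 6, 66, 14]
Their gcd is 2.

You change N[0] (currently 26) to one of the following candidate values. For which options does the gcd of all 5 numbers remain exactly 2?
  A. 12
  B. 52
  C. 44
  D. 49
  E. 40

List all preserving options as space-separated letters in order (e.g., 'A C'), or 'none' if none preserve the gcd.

Old gcd = 2; gcd of others (without N[0]) = 2
New gcd for candidate v: gcd(2, v). Preserves old gcd iff gcd(2, v) = 2.
  Option A: v=12, gcd(2,12)=2 -> preserves
  Option B: v=52, gcd(2,52)=2 -> preserves
  Option C: v=44, gcd(2,44)=2 -> preserves
  Option D: v=49, gcd(2,49)=1 -> changes
  Option E: v=40, gcd(2,40)=2 -> preserves

Answer: A B C E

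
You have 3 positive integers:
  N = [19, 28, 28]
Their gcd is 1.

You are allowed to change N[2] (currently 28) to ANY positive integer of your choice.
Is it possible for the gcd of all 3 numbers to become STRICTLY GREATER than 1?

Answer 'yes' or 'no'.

Answer: no

Derivation:
Current gcd = 1
gcd of all OTHER numbers (without N[2]=28): gcd([19, 28]) = 1
The new gcd after any change is gcd(1, new_value).
This can be at most 1.
Since 1 = old gcd 1, the gcd can only stay the same or decrease.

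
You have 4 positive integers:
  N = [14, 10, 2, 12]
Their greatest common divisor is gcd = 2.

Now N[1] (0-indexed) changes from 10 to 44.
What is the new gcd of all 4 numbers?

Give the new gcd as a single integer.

Numbers: [14, 10, 2, 12], gcd = 2
Change: index 1, 10 -> 44
gcd of the OTHER numbers (without index 1): gcd([14, 2, 12]) = 2
New gcd = gcd(g_others, new_val) = gcd(2, 44) = 2

Answer: 2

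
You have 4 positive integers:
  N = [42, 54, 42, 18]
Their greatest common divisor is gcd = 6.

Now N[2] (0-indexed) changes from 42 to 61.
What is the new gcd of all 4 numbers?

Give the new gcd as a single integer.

Numbers: [42, 54, 42, 18], gcd = 6
Change: index 2, 42 -> 61
gcd of the OTHER numbers (without index 2): gcd([42, 54, 18]) = 6
New gcd = gcd(g_others, new_val) = gcd(6, 61) = 1

Answer: 1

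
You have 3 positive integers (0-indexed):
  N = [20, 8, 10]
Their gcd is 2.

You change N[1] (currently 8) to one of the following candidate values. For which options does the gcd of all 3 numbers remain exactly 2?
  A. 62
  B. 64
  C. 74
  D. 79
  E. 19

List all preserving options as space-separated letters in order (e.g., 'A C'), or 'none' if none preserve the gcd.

Answer: A B C

Derivation:
Old gcd = 2; gcd of others (without N[1]) = 10
New gcd for candidate v: gcd(10, v). Preserves old gcd iff gcd(10, v) = 2.
  Option A: v=62, gcd(10,62)=2 -> preserves
  Option B: v=64, gcd(10,64)=2 -> preserves
  Option C: v=74, gcd(10,74)=2 -> preserves
  Option D: v=79, gcd(10,79)=1 -> changes
  Option E: v=19, gcd(10,19)=1 -> changes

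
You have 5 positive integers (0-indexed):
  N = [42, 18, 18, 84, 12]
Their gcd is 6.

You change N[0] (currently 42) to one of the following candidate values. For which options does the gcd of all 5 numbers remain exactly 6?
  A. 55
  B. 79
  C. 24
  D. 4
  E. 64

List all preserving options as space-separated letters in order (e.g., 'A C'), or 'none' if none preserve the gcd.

Old gcd = 6; gcd of others (without N[0]) = 6
New gcd for candidate v: gcd(6, v). Preserves old gcd iff gcd(6, v) = 6.
  Option A: v=55, gcd(6,55)=1 -> changes
  Option B: v=79, gcd(6,79)=1 -> changes
  Option C: v=24, gcd(6,24)=6 -> preserves
  Option D: v=4, gcd(6,4)=2 -> changes
  Option E: v=64, gcd(6,64)=2 -> changes

Answer: C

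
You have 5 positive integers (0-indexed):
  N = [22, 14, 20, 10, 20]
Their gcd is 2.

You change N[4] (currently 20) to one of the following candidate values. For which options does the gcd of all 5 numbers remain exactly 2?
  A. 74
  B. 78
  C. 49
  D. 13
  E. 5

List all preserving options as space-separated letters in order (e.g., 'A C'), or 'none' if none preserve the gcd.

Answer: A B

Derivation:
Old gcd = 2; gcd of others (without N[4]) = 2
New gcd for candidate v: gcd(2, v). Preserves old gcd iff gcd(2, v) = 2.
  Option A: v=74, gcd(2,74)=2 -> preserves
  Option B: v=78, gcd(2,78)=2 -> preserves
  Option C: v=49, gcd(2,49)=1 -> changes
  Option D: v=13, gcd(2,13)=1 -> changes
  Option E: v=5, gcd(2,5)=1 -> changes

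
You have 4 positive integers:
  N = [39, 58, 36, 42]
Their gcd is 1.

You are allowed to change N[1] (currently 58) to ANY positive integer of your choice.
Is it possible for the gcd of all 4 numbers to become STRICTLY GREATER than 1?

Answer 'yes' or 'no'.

Answer: yes

Derivation:
Current gcd = 1
gcd of all OTHER numbers (without N[1]=58): gcd([39, 36, 42]) = 3
The new gcd after any change is gcd(3, new_value).
This can be at most 3.
Since 3 > old gcd 1, the gcd CAN increase (e.g., set N[1] = 3).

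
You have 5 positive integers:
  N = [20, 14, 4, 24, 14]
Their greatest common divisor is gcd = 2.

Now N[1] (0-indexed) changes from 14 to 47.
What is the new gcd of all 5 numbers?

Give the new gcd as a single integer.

Numbers: [20, 14, 4, 24, 14], gcd = 2
Change: index 1, 14 -> 47
gcd of the OTHER numbers (without index 1): gcd([20, 4, 24, 14]) = 2
New gcd = gcd(g_others, new_val) = gcd(2, 47) = 1

Answer: 1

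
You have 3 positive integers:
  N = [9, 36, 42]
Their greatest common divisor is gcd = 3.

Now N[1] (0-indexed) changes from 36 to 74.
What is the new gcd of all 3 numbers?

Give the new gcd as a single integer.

Numbers: [9, 36, 42], gcd = 3
Change: index 1, 36 -> 74
gcd of the OTHER numbers (without index 1): gcd([9, 42]) = 3
New gcd = gcd(g_others, new_val) = gcd(3, 74) = 1

Answer: 1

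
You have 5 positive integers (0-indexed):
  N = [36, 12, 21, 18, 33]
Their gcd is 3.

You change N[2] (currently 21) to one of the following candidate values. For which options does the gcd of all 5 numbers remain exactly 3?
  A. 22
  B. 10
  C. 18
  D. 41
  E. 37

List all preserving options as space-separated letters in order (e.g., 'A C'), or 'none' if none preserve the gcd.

Old gcd = 3; gcd of others (without N[2]) = 3
New gcd for candidate v: gcd(3, v). Preserves old gcd iff gcd(3, v) = 3.
  Option A: v=22, gcd(3,22)=1 -> changes
  Option B: v=10, gcd(3,10)=1 -> changes
  Option C: v=18, gcd(3,18)=3 -> preserves
  Option D: v=41, gcd(3,41)=1 -> changes
  Option E: v=37, gcd(3,37)=1 -> changes

Answer: C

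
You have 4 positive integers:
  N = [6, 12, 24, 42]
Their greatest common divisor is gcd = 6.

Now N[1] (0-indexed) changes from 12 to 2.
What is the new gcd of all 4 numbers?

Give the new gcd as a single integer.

Numbers: [6, 12, 24, 42], gcd = 6
Change: index 1, 12 -> 2
gcd of the OTHER numbers (without index 1): gcd([6, 24, 42]) = 6
New gcd = gcd(g_others, new_val) = gcd(6, 2) = 2

Answer: 2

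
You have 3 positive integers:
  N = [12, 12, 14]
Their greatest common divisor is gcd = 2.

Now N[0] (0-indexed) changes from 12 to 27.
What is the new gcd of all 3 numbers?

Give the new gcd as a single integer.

Answer: 1

Derivation:
Numbers: [12, 12, 14], gcd = 2
Change: index 0, 12 -> 27
gcd of the OTHER numbers (without index 0): gcd([12, 14]) = 2
New gcd = gcd(g_others, new_val) = gcd(2, 27) = 1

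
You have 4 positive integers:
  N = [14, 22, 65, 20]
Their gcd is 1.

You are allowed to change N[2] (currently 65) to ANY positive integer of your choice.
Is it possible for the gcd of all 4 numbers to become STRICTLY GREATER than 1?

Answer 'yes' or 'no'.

Current gcd = 1
gcd of all OTHER numbers (without N[2]=65): gcd([14, 22, 20]) = 2
The new gcd after any change is gcd(2, new_value).
This can be at most 2.
Since 2 > old gcd 1, the gcd CAN increase (e.g., set N[2] = 2).

Answer: yes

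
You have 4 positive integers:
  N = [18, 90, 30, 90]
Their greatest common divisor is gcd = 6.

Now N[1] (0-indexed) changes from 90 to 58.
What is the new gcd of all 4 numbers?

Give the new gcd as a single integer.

Answer: 2

Derivation:
Numbers: [18, 90, 30, 90], gcd = 6
Change: index 1, 90 -> 58
gcd of the OTHER numbers (without index 1): gcd([18, 30, 90]) = 6
New gcd = gcd(g_others, new_val) = gcd(6, 58) = 2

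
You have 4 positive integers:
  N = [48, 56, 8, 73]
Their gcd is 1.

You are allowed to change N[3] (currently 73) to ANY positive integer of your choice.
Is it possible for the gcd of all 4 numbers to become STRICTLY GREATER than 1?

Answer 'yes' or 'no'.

Current gcd = 1
gcd of all OTHER numbers (without N[3]=73): gcd([48, 56, 8]) = 8
The new gcd after any change is gcd(8, new_value).
This can be at most 8.
Since 8 > old gcd 1, the gcd CAN increase (e.g., set N[3] = 8).

Answer: yes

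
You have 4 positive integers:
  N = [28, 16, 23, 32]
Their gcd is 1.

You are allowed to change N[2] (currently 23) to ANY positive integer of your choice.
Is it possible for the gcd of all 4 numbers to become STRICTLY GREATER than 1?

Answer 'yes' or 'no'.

Answer: yes

Derivation:
Current gcd = 1
gcd of all OTHER numbers (without N[2]=23): gcd([28, 16, 32]) = 4
The new gcd after any change is gcd(4, new_value).
This can be at most 4.
Since 4 > old gcd 1, the gcd CAN increase (e.g., set N[2] = 4).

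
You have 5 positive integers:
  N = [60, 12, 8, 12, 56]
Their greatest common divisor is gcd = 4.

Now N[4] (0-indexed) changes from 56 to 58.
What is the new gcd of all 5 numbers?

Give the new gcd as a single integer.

Numbers: [60, 12, 8, 12, 56], gcd = 4
Change: index 4, 56 -> 58
gcd of the OTHER numbers (without index 4): gcd([60, 12, 8, 12]) = 4
New gcd = gcd(g_others, new_val) = gcd(4, 58) = 2

Answer: 2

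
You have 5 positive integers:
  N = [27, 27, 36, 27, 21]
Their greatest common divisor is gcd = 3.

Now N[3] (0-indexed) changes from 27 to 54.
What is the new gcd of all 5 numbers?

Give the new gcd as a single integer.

Numbers: [27, 27, 36, 27, 21], gcd = 3
Change: index 3, 27 -> 54
gcd of the OTHER numbers (without index 3): gcd([27, 27, 36, 21]) = 3
New gcd = gcd(g_others, new_val) = gcd(3, 54) = 3

Answer: 3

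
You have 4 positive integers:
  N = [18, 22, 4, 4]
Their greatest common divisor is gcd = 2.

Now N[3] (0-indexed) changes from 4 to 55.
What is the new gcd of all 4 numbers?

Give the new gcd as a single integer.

Answer: 1

Derivation:
Numbers: [18, 22, 4, 4], gcd = 2
Change: index 3, 4 -> 55
gcd of the OTHER numbers (without index 3): gcd([18, 22, 4]) = 2
New gcd = gcd(g_others, new_val) = gcd(2, 55) = 1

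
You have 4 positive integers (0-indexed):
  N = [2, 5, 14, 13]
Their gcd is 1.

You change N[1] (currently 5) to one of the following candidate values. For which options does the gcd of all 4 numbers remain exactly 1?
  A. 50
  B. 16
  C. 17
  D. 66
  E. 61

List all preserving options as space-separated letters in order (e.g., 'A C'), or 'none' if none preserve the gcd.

Old gcd = 1; gcd of others (without N[1]) = 1
New gcd for candidate v: gcd(1, v). Preserves old gcd iff gcd(1, v) = 1.
  Option A: v=50, gcd(1,50)=1 -> preserves
  Option B: v=16, gcd(1,16)=1 -> preserves
  Option C: v=17, gcd(1,17)=1 -> preserves
  Option D: v=66, gcd(1,66)=1 -> preserves
  Option E: v=61, gcd(1,61)=1 -> preserves

Answer: A B C D E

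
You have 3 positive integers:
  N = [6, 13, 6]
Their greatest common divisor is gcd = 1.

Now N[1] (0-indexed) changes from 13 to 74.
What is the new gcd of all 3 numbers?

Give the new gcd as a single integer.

Numbers: [6, 13, 6], gcd = 1
Change: index 1, 13 -> 74
gcd of the OTHER numbers (without index 1): gcd([6, 6]) = 6
New gcd = gcd(g_others, new_val) = gcd(6, 74) = 2

Answer: 2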